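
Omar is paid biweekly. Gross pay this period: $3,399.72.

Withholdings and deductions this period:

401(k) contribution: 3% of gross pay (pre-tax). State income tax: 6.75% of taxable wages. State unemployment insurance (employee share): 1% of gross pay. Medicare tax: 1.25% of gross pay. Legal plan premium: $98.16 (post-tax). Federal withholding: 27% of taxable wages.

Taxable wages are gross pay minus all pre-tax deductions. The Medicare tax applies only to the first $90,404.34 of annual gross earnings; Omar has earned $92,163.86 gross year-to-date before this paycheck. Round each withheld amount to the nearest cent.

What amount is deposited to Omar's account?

$2,052.58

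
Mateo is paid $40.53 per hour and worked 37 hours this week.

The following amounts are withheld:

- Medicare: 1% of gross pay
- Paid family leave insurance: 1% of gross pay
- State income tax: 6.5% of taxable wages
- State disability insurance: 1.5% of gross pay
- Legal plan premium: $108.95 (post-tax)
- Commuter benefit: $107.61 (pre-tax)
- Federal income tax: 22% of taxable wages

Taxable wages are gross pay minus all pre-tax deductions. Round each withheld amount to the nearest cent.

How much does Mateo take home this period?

Gross pay: 37 × $40.53 = $1,499.61
Commuter benefit: $107.61
Taxable wages = $1,499.61 − $107.61 = $1,392.00
Federal income tax: $1,392.00 × 0.22 = $306.24
State income tax: $1,392.00 × 0.065 = $90.48
Medicare: $1,499.61 × 0.01 = $15.00
State disability insurance: $1,499.61 × 0.015 = $22.49
Paid family leave insurance: $1,499.61 × 0.01 = $15.00
Legal plan premium: $108.95
Total deductions = $107.61 + $306.24 + $90.48 + $15.00 + $22.49 + $15.00 + $108.95 = $665.77
Net pay = $1,499.61 − $665.77 = $833.84

$833.84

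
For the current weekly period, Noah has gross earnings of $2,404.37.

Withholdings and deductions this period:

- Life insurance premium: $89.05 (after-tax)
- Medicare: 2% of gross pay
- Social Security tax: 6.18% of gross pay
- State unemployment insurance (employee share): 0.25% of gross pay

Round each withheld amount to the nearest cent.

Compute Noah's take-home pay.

Social Security tax: $2,404.37 × 0.0618 = $148.59
State unemployment insurance (employee share): $2,404.37 × 0.0025 = $6.01
Medicare: $2,404.37 × 0.02 = $48.09
Life insurance premium: $89.05
Total deductions = $148.59 + $6.01 + $48.09 + $89.05 = $291.74
Net pay = $2,404.37 − $291.74 = $2,112.63

$2,112.63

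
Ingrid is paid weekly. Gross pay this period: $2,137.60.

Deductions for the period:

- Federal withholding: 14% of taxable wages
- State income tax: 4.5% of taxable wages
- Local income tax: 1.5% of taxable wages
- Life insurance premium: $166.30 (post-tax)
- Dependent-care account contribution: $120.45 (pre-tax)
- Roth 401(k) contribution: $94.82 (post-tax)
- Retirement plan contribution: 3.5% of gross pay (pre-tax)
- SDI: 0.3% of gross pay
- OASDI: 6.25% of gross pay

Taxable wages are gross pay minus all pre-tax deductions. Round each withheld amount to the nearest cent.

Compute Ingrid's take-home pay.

Retirement plan contribution: $2,137.60 × 0.035 = $74.82
Dependent-care account contribution: $120.45
Pre-tax total = $74.82 + $120.45 = $195.27
Taxable wages = $2,137.60 − $195.27 = $1,942.33
Federal withholding: $1,942.33 × 0.14 = $271.93
Local income tax: $1,942.33 × 0.015 = $29.13
State income tax: $1,942.33 × 0.045 = $87.40
SDI: $2,137.60 × 0.003 = $6.41
OASDI: $2,137.60 × 0.0625 = $133.60
Life insurance premium: $166.30
Roth 401(k) contribution: $94.82
Total deductions = $74.82 + $120.45 + $271.93 + $29.13 + $87.40 + $6.41 + $133.60 + $166.30 + $94.82 = $984.86
Net pay = $2,137.60 − $984.86 = $1,152.74

$1,152.74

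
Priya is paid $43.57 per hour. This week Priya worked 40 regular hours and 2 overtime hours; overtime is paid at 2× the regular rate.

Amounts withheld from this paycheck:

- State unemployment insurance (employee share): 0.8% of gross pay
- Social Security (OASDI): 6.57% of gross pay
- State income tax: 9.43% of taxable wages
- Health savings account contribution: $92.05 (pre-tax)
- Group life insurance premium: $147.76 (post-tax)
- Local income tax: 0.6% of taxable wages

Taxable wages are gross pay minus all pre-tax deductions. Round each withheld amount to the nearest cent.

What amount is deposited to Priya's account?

Regular pay: 40 × $43.57 = $1,742.80
Overtime pay: 2 × $43.57 × 2 = $174.28
Gross pay = $1,742.80 + $174.28 = $1,917.08
Health savings account contribution: $92.05
Taxable wages = $1,917.08 − $92.05 = $1,825.03
State income tax: $1,825.03 × 0.0943 = $172.10
Local income tax: $1,825.03 × 0.006 = $10.95
Social Security (OASDI): $1,917.08 × 0.0657 = $125.95
State unemployment insurance (employee share): $1,917.08 × 0.008 = $15.34
Group life insurance premium: $147.76
Total deductions = $92.05 + $172.10 + $10.95 + $125.95 + $15.34 + $147.76 = $564.15
Net pay = $1,917.08 − $564.15 = $1,352.93

$1,352.93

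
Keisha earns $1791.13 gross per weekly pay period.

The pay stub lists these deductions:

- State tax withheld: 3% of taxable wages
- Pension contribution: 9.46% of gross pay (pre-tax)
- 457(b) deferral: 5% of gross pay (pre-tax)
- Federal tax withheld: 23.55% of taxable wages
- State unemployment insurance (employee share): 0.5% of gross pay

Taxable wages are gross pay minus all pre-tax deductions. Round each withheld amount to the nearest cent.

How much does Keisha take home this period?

$1116.39

457(b) deferral: $1791.13 × 0.05 = $89.56
Pension contribution: $1791.13 × 0.0946 = $169.44
Pre-tax total = $89.56 + $169.44 = $259.00
Taxable wages = $1791.13 − $259.00 = $1532.13
Federal tax withheld: $1532.13 × 0.2355 = $360.82
State tax withheld: $1532.13 × 0.03 = $45.96
State unemployment insurance (employee share): $1791.13 × 0.005 = $8.96
Total deductions = $89.56 + $169.44 + $360.82 + $45.96 + $8.96 = $674.74
Net pay = $1791.13 − $674.74 = $1116.39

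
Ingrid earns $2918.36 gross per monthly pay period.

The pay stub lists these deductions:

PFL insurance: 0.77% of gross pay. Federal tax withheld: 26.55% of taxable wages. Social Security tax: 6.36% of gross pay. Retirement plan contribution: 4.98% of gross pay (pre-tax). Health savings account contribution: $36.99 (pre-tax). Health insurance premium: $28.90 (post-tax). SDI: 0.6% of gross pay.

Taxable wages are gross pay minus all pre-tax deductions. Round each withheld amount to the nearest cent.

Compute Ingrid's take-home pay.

$1755.13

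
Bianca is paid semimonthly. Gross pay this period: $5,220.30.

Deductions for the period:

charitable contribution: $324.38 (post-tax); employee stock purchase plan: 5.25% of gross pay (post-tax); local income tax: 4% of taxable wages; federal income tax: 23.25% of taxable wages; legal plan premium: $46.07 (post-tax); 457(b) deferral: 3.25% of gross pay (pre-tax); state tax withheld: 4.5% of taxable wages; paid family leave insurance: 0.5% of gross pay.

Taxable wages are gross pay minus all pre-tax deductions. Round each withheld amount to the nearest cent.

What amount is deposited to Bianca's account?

$2,776.44

457(b) deferral: $5,220.30 × 0.0325 = $169.66
Taxable wages = $5,220.30 − $169.66 = $5,050.64
Local income tax: $5,050.64 × 0.04 = $202.03
State tax withheld: $5,050.64 × 0.045 = $227.28
Federal income tax: $5,050.64 × 0.2325 = $1,174.27
Paid family leave insurance: $5,220.30 × 0.005 = $26.10
Employee stock purchase plan: $5,220.30 × 0.0525 = $274.07
Charitable contribution: $324.38
Legal plan premium: $46.07
Total deductions = $169.66 + $202.03 + $227.28 + $1,174.27 + $26.10 + $274.07 + $324.38 + $46.07 = $2,443.86
Net pay = $5,220.30 − $2,443.86 = $2,776.44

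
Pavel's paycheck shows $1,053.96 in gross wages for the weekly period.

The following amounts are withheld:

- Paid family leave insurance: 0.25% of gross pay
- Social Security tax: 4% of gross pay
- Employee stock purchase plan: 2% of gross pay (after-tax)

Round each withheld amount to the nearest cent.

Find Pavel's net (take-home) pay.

$988.09

Paid family leave insurance: $1,053.96 × 0.0025 = $2.63
Social Security tax: $1,053.96 × 0.04 = $42.16
Employee stock purchase plan: $1,053.96 × 0.02 = $21.08
Total deductions = $2.63 + $42.16 + $21.08 = $65.87
Net pay = $1,053.96 − $65.87 = $988.09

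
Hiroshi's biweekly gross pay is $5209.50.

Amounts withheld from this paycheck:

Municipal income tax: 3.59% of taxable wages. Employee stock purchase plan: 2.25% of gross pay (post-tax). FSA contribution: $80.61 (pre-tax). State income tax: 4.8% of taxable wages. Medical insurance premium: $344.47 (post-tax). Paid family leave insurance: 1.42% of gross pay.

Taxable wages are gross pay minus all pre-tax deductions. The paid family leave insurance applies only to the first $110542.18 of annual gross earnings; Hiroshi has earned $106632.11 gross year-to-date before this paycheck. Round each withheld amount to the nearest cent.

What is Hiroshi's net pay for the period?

FSA contribution: $80.61
Taxable wages = $5209.50 − $80.61 = $5128.89
State income tax: $5128.89 × 0.048 = $246.19
Municipal income tax: $5128.89 × 0.0359 = $184.13
Paid family leave insurance: only $110542.18 − $106632.11 = $3910.07 of this check is subject → $3910.07 × 0.0142 = $55.52
Medical insurance premium: $344.47
Employee stock purchase plan: $5209.50 × 0.0225 = $117.21
Total deductions = $80.61 + $246.19 + $184.13 + $55.52 + $344.47 + $117.21 = $1028.13
Net pay = $5209.50 − $1028.13 = $4181.37

$4181.37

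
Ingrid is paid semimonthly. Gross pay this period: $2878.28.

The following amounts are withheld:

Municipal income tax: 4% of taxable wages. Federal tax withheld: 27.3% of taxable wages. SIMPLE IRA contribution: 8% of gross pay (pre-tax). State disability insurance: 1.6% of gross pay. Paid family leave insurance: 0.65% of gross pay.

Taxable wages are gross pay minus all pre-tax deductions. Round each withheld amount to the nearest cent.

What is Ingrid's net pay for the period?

$1754.43

SIMPLE IRA contribution: $2878.28 × 0.08 = $230.26
Taxable wages = $2878.28 − $230.26 = $2648.02
Municipal income tax: $2648.02 × 0.04 = $105.92
Federal tax withheld: $2648.02 × 0.273 = $722.91
State disability insurance: $2878.28 × 0.016 = $46.05
Paid family leave insurance: $2878.28 × 0.0065 = $18.71
Total deductions = $230.26 + $105.92 + $722.91 + $46.05 + $18.71 = $1123.85
Net pay = $2878.28 − $1123.85 = $1754.43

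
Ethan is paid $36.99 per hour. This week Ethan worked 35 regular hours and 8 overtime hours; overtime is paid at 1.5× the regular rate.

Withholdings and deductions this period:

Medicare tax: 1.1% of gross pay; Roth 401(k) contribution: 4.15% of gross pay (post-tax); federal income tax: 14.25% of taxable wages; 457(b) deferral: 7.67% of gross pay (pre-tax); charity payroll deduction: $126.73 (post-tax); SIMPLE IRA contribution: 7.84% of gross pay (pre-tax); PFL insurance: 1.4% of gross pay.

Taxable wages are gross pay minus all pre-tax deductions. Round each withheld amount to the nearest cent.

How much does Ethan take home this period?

$1017.22

Regular pay: 35 × $36.99 = $1294.65
Overtime pay: 8 × $36.99 × 1.5 = $443.88
Gross pay = $1294.65 + $443.88 = $1738.53
457(b) deferral: $1738.53 × 0.0767 = $133.35
SIMPLE IRA contribution: $1738.53 × 0.0784 = $136.30
Pre-tax total = $133.35 + $136.30 = $269.65
Taxable wages = $1738.53 − $269.65 = $1468.88
Federal income tax: $1468.88 × 0.1425 = $209.32
PFL insurance: $1738.53 × 0.014 = $24.34
Medicare tax: $1738.53 × 0.011 = $19.12
Charity payroll deduction: $126.73
Roth 401(k) contribution: $1738.53 × 0.0415 = $72.15
Total deductions = $133.35 + $136.30 + $209.32 + $24.34 + $19.12 + $126.73 + $72.15 = $721.31
Net pay = $1738.53 − $721.31 = $1017.22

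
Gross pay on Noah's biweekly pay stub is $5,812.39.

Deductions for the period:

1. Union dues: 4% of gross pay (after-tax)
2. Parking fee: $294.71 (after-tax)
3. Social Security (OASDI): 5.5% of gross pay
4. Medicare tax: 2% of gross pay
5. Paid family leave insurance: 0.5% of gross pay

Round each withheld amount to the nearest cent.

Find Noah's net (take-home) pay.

Paid family leave insurance: $5,812.39 × 0.005 = $29.06
Social Security (OASDI): $5,812.39 × 0.055 = $319.68
Medicare tax: $5,812.39 × 0.02 = $116.25
Parking fee: $294.71
Union dues: $5,812.39 × 0.04 = $232.50
Total deductions = $29.06 + $319.68 + $116.25 + $294.71 + $232.50 = $992.20
Net pay = $5,812.39 − $992.20 = $4,820.19

$4,820.19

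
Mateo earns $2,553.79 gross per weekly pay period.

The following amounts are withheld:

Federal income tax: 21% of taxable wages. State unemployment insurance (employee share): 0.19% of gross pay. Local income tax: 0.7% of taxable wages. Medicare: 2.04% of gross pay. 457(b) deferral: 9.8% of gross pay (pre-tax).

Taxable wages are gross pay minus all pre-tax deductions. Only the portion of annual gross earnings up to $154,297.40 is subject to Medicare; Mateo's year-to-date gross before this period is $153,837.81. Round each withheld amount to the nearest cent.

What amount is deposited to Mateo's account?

$1,789.43

457(b) deferral: $2,553.79 × 0.098 = $250.27
Taxable wages = $2,553.79 − $250.27 = $2,303.52
Local income tax: $2,303.52 × 0.007 = $16.12
Federal income tax: $2,303.52 × 0.21 = $483.74
State unemployment insurance (employee share): $2,553.79 × 0.0019 = $4.85
Medicare: only $154,297.40 − $153,837.81 = $459.59 of this check is subject → $459.59 × 0.0204 = $9.38
Total deductions = $250.27 + $16.12 + $483.74 + $4.85 + $9.38 = $764.36
Net pay = $2,553.79 − $764.36 = $1,789.43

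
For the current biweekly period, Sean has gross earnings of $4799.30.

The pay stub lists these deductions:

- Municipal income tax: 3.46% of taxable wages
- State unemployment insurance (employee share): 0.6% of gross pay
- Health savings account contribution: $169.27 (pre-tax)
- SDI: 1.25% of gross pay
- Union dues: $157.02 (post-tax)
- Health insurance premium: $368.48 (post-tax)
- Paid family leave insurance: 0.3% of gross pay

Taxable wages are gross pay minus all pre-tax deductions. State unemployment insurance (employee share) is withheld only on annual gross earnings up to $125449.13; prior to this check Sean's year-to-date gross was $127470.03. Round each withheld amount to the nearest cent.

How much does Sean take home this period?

Health savings account contribution: $169.27
Taxable wages = $4799.30 − $169.27 = $4630.03
Municipal income tax: $4630.03 × 0.0346 = $160.20
Paid family leave insurance: $4799.30 × 0.003 = $14.40
SDI: $4799.30 × 0.0125 = $59.99
State unemployment insurance (employee share): annual cap $125449.13 already reached (YTD $127470.03), so $0.00
Union dues: $157.02
Health insurance premium: $368.48
Total deductions = $169.27 + $160.20 + $14.40 + $59.99 + $0.00 + $157.02 + $368.48 = $929.36
Net pay = $4799.30 − $929.36 = $3869.94

$3869.94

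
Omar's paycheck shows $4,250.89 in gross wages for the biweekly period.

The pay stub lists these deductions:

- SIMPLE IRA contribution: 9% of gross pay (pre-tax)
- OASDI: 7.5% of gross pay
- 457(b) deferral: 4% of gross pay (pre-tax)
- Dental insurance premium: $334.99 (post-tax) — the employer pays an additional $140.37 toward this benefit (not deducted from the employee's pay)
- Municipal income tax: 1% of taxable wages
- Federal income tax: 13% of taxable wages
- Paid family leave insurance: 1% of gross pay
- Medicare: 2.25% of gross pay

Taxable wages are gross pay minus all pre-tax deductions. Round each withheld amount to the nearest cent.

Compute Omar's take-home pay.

$2,388.54

SIMPLE IRA contribution: $4,250.89 × 0.09 = $382.58
457(b) deferral: $4,250.89 × 0.04 = $170.04
Pre-tax total = $382.58 + $170.04 = $552.62
Taxable wages = $4,250.89 − $552.62 = $3,698.27
Federal income tax: $3,698.27 × 0.13 = $480.78
Municipal income tax: $3,698.27 × 0.01 = $36.98
Medicare: $4,250.89 × 0.0225 = $95.65
Paid family leave insurance: $4,250.89 × 0.01 = $42.51
OASDI: $4,250.89 × 0.075 = $318.82
Dental insurance premium: $334.99
(Employer's $140.37 toward dental insurance premium is not withheld from the employee.)
Total deductions = $382.58 + $170.04 + $480.78 + $36.98 + $95.65 + $42.51 + $318.82 + $334.99 = $1,862.35
Net pay = $4,250.89 − $1,862.35 = $2,388.54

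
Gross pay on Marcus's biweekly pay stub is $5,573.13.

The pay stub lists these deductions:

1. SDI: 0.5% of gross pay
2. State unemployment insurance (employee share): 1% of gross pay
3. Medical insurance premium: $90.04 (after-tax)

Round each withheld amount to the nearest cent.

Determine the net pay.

$5,399.49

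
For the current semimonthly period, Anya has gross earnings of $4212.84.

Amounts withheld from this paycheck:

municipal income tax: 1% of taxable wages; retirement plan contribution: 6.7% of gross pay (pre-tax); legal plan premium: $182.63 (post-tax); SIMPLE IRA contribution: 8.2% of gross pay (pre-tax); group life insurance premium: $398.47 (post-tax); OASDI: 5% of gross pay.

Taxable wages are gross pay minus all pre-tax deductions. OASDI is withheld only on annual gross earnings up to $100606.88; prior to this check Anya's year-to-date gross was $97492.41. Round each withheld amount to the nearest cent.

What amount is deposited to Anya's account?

SIMPLE IRA contribution: $4212.84 × 0.082 = $345.45
Retirement plan contribution: $4212.84 × 0.067 = $282.26
Pre-tax total = $345.45 + $282.26 = $627.71
Taxable wages = $4212.84 − $627.71 = $3585.13
Municipal income tax: $3585.13 × 0.01 = $35.85
OASDI: only $100606.88 − $97492.41 = $3114.47 of this check is subject → $3114.47 × 0.05 = $155.72
Group life insurance premium: $398.47
Legal plan premium: $182.63
Total deductions = $345.45 + $282.26 + $35.85 + $155.72 + $398.47 + $182.63 = $1400.38
Net pay = $4212.84 − $1400.38 = $2812.46

$2812.46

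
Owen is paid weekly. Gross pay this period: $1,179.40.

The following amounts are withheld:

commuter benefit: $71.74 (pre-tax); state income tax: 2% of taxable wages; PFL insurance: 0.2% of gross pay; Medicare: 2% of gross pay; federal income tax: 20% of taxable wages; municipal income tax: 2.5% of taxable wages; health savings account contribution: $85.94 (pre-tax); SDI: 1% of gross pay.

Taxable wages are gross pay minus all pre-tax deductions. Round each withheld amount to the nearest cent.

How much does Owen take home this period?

$733.67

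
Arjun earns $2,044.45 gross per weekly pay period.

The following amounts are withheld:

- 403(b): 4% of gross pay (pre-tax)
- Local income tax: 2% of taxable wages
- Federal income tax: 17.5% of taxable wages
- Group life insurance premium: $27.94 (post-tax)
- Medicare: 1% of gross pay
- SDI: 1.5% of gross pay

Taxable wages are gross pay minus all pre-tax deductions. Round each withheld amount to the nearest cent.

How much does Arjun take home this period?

403(b): $2,044.45 × 0.04 = $81.78
Taxable wages = $2,044.45 − $81.78 = $1,962.67
Local income tax: $1,962.67 × 0.02 = $39.25
Federal income tax: $1,962.67 × 0.175 = $343.47
SDI: $2,044.45 × 0.015 = $30.67
Medicare: $2,044.45 × 0.01 = $20.44
Group life insurance premium: $27.94
Total deductions = $81.78 + $39.25 + $343.47 + $30.67 + $20.44 + $27.94 = $543.55
Net pay = $2,044.45 − $543.55 = $1,500.90

$1,500.90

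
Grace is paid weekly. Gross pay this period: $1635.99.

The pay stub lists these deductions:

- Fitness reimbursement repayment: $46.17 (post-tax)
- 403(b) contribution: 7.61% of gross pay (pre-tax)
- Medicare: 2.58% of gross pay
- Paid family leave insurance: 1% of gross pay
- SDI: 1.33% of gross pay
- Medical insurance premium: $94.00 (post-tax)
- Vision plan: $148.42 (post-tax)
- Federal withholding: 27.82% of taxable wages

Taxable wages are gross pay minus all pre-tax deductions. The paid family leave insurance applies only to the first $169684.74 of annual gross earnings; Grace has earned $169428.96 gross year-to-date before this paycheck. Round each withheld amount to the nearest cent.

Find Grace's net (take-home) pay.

$735.87

403(b) contribution: $1635.99 × 0.0761 = $124.50
Taxable wages = $1635.99 − $124.50 = $1511.49
Federal withholding: $1511.49 × 0.2782 = $420.50
SDI: $1635.99 × 0.0133 = $21.76
Medicare: $1635.99 × 0.0258 = $42.21
Paid family leave insurance: only $169684.74 − $169428.96 = $255.78 of this check is subject → $255.78 × 0.01 = $2.56
Vision plan: $148.42
Fitness reimbursement repayment: $46.17
Medical insurance premium: $94.00
Total deductions = $124.50 + $420.50 + $21.76 + $42.21 + $2.56 + $148.42 + $46.17 + $94.00 = $900.12
Net pay = $1635.99 − $900.12 = $735.87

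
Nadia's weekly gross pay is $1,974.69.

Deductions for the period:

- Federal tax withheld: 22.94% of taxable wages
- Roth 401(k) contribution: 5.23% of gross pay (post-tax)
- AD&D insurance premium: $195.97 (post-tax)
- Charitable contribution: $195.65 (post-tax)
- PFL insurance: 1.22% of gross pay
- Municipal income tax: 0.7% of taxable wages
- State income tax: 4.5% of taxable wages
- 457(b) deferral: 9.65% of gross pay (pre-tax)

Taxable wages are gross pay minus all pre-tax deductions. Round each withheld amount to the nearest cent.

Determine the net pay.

$763.08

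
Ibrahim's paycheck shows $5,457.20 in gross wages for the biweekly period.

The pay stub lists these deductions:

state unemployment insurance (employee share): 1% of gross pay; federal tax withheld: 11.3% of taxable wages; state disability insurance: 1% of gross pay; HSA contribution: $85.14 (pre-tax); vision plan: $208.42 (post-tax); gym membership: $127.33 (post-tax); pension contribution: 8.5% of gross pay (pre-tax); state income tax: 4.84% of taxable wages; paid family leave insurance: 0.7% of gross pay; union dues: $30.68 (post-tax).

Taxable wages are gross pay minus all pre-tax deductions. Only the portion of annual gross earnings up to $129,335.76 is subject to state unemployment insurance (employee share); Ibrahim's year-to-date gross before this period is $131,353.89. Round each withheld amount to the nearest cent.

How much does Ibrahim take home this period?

HSA contribution: $85.14
Pension contribution: $5,457.20 × 0.085 = $463.86
Pre-tax total = $85.14 + $463.86 = $549.00
Taxable wages = $5,457.20 − $549.00 = $4,908.20
Federal tax withheld: $4,908.20 × 0.113 = $554.63
State income tax: $4,908.20 × 0.0484 = $237.56
Paid family leave insurance: $5,457.20 × 0.007 = $38.20
State unemployment insurance (employee share): annual cap $129,335.76 already reached (YTD $131,353.89), so $0.00
State disability insurance: $5,457.20 × 0.01 = $54.57
Gym membership: $127.33
Union dues: $30.68
Vision plan: $208.42
Total deductions = $85.14 + $463.86 + $554.63 + $237.56 + $38.20 + $0.00 + $54.57 + $127.33 + $30.68 + $208.42 = $1,800.39
Net pay = $5,457.20 − $1,800.39 = $3,656.81

$3,656.81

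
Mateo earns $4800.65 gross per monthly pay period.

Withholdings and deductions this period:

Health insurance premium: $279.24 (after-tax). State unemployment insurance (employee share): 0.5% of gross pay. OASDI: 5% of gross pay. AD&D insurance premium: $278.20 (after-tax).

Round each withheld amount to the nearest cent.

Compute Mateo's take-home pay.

State unemployment insurance (employee share): $4800.65 × 0.005 = $24.00
OASDI: $4800.65 × 0.05 = $240.03
AD&D insurance premium: $278.20
Health insurance premium: $279.24
Total deductions = $24.00 + $240.03 + $278.20 + $279.24 = $821.47
Net pay = $4800.65 − $821.47 = $3979.18

$3979.18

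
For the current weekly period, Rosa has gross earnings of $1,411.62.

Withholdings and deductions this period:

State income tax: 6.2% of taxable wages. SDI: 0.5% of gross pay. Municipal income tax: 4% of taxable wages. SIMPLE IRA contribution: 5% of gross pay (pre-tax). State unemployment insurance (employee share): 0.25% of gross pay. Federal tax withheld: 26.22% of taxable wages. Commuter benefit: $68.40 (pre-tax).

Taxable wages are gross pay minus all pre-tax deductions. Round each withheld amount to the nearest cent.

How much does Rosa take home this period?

$798.55

SIMPLE IRA contribution: $1,411.62 × 0.05 = $70.58
Commuter benefit: $68.40
Pre-tax total = $70.58 + $68.40 = $138.98
Taxable wages = $1,411.62 − $138.98 = $1,272.64
Federal tax withheld: $1,272.64 × 0.2622 = $333.69
State income tax: $1,272.64 × 0.062 = $78.90
Municipal income tax: $1,272.64 × 0.04 = $50.91
State unemployment insurance (employee share): $1,411.62 × 0.0025 = $3.53
SDI: $1,411.62 × 0.005 = $7.06
Total deductions = $70.58 + $68.40 + $333.69 + $78.90 + $50.91 + $3.53 + $7.06 = $613.07
Net pay = $1,411.62 − $613.07 = $798.55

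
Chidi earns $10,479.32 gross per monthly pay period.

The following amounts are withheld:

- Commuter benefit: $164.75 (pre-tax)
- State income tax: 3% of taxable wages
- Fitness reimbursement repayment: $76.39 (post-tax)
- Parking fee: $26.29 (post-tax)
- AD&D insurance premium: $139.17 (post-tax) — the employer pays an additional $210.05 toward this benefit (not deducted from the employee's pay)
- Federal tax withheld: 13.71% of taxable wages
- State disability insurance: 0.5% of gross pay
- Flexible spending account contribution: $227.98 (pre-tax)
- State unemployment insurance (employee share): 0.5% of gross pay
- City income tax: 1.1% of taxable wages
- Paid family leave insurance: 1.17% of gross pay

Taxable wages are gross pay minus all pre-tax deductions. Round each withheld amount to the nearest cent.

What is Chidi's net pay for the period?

$7,820.91

Flexible spending account contribution: $227.98
Commuter benefit: $164.75
Pre-tax total = $227.98 + $164.75 = $392.73
Taxable wages = $10,479.32 − $392.73 = $10,086.59
City income tax: $10,086.59 × 0.011 = $110.95
State income tax: $10,086.59 × 0.03 = $302.60
Federal tax withheld: $10,086.59 × 0.1371 = $1,382.87
Paid family leave insurance: $10,479.32 × 0.0117 = $122.61
State disability insurance: $10,479.32 × 0.005 = $52.40
State unemployment insurance (employee share): $10,479.32 × 0.005 = $52.40
Fitness reimbursement repayment: $76.39
Parking fee: $26.29
AD&D insurance premium: $139.17
(Employer's $210.05 toward AD&D insurance premium is not withheld from the employee.)
Total deductions = $227.98 + $164.75 + $110.95 + $302.60 + $1,382.87 + $122.61 + $52.40 + $52.40 + $76.39 + $26.29 + $139.17 = $2,658.41
Net pay = $10,479.32 − $2,658.41 = $7,820.91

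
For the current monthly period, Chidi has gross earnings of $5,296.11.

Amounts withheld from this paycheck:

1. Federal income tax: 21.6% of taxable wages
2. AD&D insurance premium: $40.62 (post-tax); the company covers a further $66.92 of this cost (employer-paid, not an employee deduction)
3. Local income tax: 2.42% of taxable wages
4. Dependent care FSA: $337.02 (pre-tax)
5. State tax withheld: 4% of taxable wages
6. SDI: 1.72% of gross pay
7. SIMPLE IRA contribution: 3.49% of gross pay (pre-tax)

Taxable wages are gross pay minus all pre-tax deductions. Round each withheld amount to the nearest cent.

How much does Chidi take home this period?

SIMPLE IRA contribution: $5,296.11 × 0.0349 = $184.83
Dependent care FSA: $337.02
Pre-tax total = $184.83 + $337.02 = $521.85
Taxable wages = $5,296.11 − $521.85 = $4,774.26
State tax withheld: $4,774.26 × 0.04 = $190.97
Federal income tax: $4,774.26 × 0.216 = $1,031.24
Local income tax: $4,774.26 × 0.0242 = $115.54
SDI: $5,296.11 × 0.0172 = $91.09
AD&D insurance premium: $40.62
(Employer's $66.92 toward AD&D insurance premium is not withheld from the employee.)
Total deductions = $184.83 + $337.02 + $190.97 + $1,031.24 + $115.54 + $91.09 + $40.62 = $1,991.31
Net pay = $5,296.11 − $1,991.31 = $3,304.80

$3,304.80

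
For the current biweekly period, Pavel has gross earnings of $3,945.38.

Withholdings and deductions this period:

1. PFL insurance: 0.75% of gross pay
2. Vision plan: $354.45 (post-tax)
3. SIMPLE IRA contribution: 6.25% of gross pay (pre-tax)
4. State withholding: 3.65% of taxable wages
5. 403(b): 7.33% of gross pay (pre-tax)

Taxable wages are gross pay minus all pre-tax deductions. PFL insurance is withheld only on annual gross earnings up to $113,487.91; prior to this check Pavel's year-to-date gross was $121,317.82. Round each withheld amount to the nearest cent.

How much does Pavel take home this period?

SIMPLE IRA contribution: $3,945.38 × 0.0625 = $246.59
403(b): $3,945.38 × 0.0733 = $289.20
Pre-tax total = $246.59 + $289.20 = $535.79
Taxable wages = $3,945.38 − $535.79 = $3,409.59
State withholding: $3,409.59 × 0.0365 = $124.45
PFL insurance: annual cap $113,487.91 already reached (YTD $121,317.82), so $0.00
Vision plan: $354.45
Total deductions = $246.59 + $289.20 + $124.45 + $0.00 + $354.45 = $1,014.69
Net pay = $3,945.38 − $1,014.69 = $2,930.69

$2,930.69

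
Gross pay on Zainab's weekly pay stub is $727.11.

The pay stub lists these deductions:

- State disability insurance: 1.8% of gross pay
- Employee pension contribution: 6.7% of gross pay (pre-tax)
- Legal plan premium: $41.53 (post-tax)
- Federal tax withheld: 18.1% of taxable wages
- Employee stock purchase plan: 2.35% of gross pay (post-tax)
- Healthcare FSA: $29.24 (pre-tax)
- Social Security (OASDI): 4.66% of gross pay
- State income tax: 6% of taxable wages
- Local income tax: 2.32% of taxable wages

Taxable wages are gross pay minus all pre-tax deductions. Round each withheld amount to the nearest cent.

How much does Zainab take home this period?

Healthcare FSA: $29.24
Employee pension contribution: $727.11 × 0.067 = $48.72
Pre-tax total = $29.24 + $48.72 = $77.96
Taxable wages = $727.11 − $77.96 = $649.15
Federal tax withheld: $649.15 × 0.181 = $117.50
Local income tax: $649.15 × 0.0232 = $15.06
State income tax: $649.15 × 0.06 = $38.95
Social Security (OASDI): $727.11 × 0.0466 = $33.88
State disability insurance: $727.11 × 0.018 = $13.09
Legal plan premium: $41.53
Employee stock purchase plan: $727.11 × 0.0235 = $17.09
Total deductions = $29.24 + $48.72 + $117.50 + $15.06 + $38.95 + $33.88 + $13.09 + $41.53 + $17.09 = $355.06
Net pay = $727.11 − $355.06 = $372.05

$372.05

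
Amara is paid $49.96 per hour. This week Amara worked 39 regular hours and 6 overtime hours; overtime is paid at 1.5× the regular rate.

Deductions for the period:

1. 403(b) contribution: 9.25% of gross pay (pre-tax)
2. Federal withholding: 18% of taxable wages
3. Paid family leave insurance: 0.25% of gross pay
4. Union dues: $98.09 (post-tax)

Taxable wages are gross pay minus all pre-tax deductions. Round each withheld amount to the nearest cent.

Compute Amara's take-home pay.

Regular pay: 39 × $49.96 = $1,948.44
Overtime pay: 6 × $49.96 × 1.5 = $449.64
Gross pay = $1,948.44 + $449.64 = $2,398.08
403(b) contribution: $2,398.08 × 0.0925 = $221.82
Taxable wages = $2,398.08 − $221.82 = $2,176.26
Federal withholding: $2,176.26 × 0.18 = $391.73
Paid family leave insurance: $2,398.08 × 0.0025 = $6.00
Union dues: $98.09
Total deductions = $221.82 + $391.73 + $6.00 + $98.09 = $717.64
Net pay = $2,398.08 − $717.64 = $1,680.44

$1,680.44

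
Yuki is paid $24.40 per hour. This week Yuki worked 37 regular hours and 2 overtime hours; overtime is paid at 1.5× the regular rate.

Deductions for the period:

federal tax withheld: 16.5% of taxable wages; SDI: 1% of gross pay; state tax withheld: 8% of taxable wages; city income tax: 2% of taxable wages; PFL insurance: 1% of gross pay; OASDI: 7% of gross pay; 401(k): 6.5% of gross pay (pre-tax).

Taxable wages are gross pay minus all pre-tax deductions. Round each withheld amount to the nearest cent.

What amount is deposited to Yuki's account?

$582.90

Regular pay: 37 × $24.40 = $902.80
Overtime pay: 2 × $24.40 × 1.5 = $73.20
Gross pay = $902.80 + $73.20 = $976.00
401(k): $976.00 × 0.065 = $63.44
Taxable wages = $976.00 − $63.44 = $912.56
State tax withheld: $912.56 × 0.08 = $73.00
Federal tax withheld: $912.56 × 0.165 = $150.57
City income tax: $912.56 × 0.02 = $18.25
PFL insurance: $976.00 × 0.01 = $9.76
SDI: $976.00 × 0.01 = $9.76
OASDI: $976.00 × 0.07 = $68.32
Total deductions = $63.44 + $73.00 + $150.57 + $18.25 + $9.76 + $9.76 + $68.32 = $393.10
Net pay = $976.00 − $393.10 = $582.90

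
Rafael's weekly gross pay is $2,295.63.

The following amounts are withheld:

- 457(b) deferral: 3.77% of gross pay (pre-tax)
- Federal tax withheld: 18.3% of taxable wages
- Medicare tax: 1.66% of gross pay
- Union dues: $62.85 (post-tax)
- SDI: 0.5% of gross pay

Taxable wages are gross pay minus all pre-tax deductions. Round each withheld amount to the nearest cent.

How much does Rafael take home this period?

$1,692.38

457(b) deferral: $2,295.63 × 0.0377 = $86.55
Taxable wages = $2,295.63 − $86.55 = $2,209.08
Federal tax withheld: $2,209.08 × 0.183 = $404.26
Medicare tax: $2,295.63 × 0.0166 = $38.11
SDI: $2,295.63 × 0.005 = $11.48
Union dues: $62.85
Total deductions = $86.55 + $404.26 + $38.11 + $11.48 + $62.85 = $603.25
Net pay = $2,295.63 − $603.25 = $1,692.38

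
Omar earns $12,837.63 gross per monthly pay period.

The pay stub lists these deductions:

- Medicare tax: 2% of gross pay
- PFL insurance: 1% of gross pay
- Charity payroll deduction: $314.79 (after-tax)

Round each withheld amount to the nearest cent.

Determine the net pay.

$12,137.71

Medicare tax: $12,837.63 × 0.02 = $256.75
PFL insurance: $12,837.63 × 0.01 = $128.38
Charity payroll deduction: $314.79
Total deductions = $256.75 + $128.38 + $314.79 = $699.92
Net pay = $12,837.63 − $699.92 = $12,137.71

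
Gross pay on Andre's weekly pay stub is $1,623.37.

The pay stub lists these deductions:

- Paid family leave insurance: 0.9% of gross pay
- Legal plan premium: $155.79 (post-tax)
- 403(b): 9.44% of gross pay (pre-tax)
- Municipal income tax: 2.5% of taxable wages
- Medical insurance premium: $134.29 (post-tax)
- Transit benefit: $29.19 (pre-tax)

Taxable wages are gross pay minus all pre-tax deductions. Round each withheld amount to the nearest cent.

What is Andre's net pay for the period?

403(b): $1,623.37 × 0.0944 = $153.25
Transit benefit: $29.19
Pre-tax total = $153.25 + $29.19 = $182.44
Taxable wages = $1,623.37 − $182.44 = $1,440.93
Municipal income tax: $1,440.93 × 0.025 = $36.02
Paid family leave insurance: $1,623.37 × 0.009 = $14.61
Medical insurance premium: $134.29
Legal plan premium: $155.79
Total deductions = $153.25 + $29.19 + $36.02 + $14.61 + $134.29 + $155.79 = $523.15
Net pay = $1,623.37 − $523.15 = $1,100.22

$1,100.22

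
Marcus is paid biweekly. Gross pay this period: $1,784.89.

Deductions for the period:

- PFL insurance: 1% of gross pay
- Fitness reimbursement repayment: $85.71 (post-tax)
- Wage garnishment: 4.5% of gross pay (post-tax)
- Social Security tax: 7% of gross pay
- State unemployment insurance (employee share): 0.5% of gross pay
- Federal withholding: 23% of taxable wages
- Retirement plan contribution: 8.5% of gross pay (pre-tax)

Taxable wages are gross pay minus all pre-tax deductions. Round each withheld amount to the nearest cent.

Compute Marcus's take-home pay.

Retirement plan contribution: $1,784.89 × 0.085 = $151.72
Taxable wages = $1,784.89 − $151.72 = $1,633.17
Federal withholding: $1,633.17 × 0.23 = $375.63
State unemployment insurance (employee share): $1,784.89 × 0.005 = $8.92
Social Security tax: $1,784.89 × 0.07 = $124.94
PFL insurance: $1,784.89 × 0.01 = $17.85
Wage garnishment: $1,784.89 × 0.045 = $80.32
Fitness reimbursement repayment: $85.71
Total deductions = $151.72 + $375.63 + $8.92 + $124.94 + $17.85 + $80.32 + $85.71 = $845.09
Net pay = $1,784.89 − $845.09 = $939.80

$939.80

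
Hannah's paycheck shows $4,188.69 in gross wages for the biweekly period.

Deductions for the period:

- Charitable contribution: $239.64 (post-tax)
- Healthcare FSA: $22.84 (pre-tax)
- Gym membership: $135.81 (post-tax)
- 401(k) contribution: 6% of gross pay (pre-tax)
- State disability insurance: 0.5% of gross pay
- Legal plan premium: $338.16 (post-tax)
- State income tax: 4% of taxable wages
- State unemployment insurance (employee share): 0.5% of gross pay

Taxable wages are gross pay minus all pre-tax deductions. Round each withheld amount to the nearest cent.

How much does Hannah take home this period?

Healthcare FSA: $22.84
401(k) contribution: $4,188.69 × 0.06 = $251.32
Pre-tax total = $22.84 + $251.32 = $274.16
Taxable wages = $4,188.69 − $274.16 = $3,914.53
State income tax: $3,914.53 × 0.04 = $156.58
State unemployment insurance (employee share): $4,188.69 × 0.005 = $20.94
State disability insurance: $4,188.69 × 0.005 = $20.94
Legal plan premium: $338.16
Charitable contribution: $239.64
Gym membership: $135.81
Total deductions = $22.84 + $251.32 + $156.58 + $20.94 + $20.94 + $338.16 + $239.64 + $135.81 = $1,186.23
Net pay = $4,188.69 − $1,186.23 = $3,002.46

$3,002.46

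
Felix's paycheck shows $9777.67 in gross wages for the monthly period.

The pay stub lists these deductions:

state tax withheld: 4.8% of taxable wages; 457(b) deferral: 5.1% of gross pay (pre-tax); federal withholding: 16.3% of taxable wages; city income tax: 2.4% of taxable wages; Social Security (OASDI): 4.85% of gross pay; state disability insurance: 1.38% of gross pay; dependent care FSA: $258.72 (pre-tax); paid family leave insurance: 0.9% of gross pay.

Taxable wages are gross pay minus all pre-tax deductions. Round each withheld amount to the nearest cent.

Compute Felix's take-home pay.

$6203.37

457(b) deferral: $9777.67 × 0.051 = $498.66
Dependent care FSA: $258.72
Pre-tax total = $498.66 + $258.72 = $757.38
Taxable wages = $9777.67 − $757.38 = $9020.29
Federal withholding: $9020.29 × 0.163 = $1470.31
City income tax: $9020.29 × 0.024 = $216.49
State tax withheld: $9020.29 × 0.048 = $432.97
Social Security (OASDI): $9777.67 × 0.0485 = $474.22
State disability insurance: $9777.67 × 0.0138 = $134.93
Paid family leave insurance: $9777.67 × 0.009 = $88.00
Total deductions = $498.66 + $258.72 + $1470.31 + $216.49 + $432.97 + $474.22 + $134.93 + $88.00 = $3574.30
Net pay = $9777.67 − $3574.30 = $6203.37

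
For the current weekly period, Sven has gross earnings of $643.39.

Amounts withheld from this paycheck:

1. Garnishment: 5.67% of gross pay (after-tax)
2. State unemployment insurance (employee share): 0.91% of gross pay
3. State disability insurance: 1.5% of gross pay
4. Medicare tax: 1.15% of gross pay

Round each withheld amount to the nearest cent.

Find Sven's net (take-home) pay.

Medicare tax: $643.39 × 0.0115 = $7.40
State disability insurance: $643.39 × 0.015 = $9.65
State unemployment insurance (employee share): $643.39 × 0.0091 = $5.85
Garnishment: $643.39 × 0.0567 = $36.48
Total deductions = $7.40 + $9.65 + $5.85 + $36.48 = $59.38
Net pay = $643.39 − $59.38 = $584.01

$584.01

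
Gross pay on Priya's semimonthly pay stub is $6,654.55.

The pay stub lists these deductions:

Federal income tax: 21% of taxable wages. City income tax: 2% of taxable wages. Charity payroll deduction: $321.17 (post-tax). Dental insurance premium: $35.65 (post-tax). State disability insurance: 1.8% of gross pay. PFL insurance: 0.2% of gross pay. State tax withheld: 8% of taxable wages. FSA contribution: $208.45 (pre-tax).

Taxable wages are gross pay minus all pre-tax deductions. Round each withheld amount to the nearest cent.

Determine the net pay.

$3,957.90

FSA contribution: $208.45
Taxable wages = $6,654.55 − $208.45 = $6,446.10
Federal income tax: $6,446.10 × 0.21 = $1,353.68
State tax withheld: $6,446.10 × 0.08 = $515.69
City income tax: $6,446.10 × 0.02 = $128.92
PFL insurance: $6,654.55 × 0.002 = $13.31
State disability insurance: $6,654.55 × 0.018 = $119.78
Charity payroll deduction: $321.17
Dental insurance premium: $35.65
Total deductions = $208.45 + $1,353.68 + $515.69 + $128.92 + $13.31 + $119.78 + $321.17 + $35.65 = $2,696.65
Net pay = $6,654.55 − $2,696.65 = $3,957.90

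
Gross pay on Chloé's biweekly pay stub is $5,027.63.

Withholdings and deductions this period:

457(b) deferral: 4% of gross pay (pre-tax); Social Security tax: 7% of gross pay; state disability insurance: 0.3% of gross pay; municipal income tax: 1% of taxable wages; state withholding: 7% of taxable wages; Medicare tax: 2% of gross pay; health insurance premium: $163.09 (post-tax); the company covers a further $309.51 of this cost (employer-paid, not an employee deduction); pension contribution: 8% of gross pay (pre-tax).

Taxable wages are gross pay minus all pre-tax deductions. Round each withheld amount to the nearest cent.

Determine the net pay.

$3,439.72

457(b) deferral: $5,027.63 × 0.04 = $201.11
Pension contribution: $5,027.63 × 0.08 = $402.21
Pre-tax total = $201.11 + $402.21 = $603.32
Taxable wages = $5,027.63 − $603.32 = $4,424.31
Municipal income tax: $4,424.31 × 0.01 = $44.24
State withholding: $4,424.31 × 0.07 = $309.70
State disability insurance: $5,027.63 × 0.003 = $15.08
Medicare tax: $5,027.63 × 0.02 = $100.55
Social Security tax: $5,027.63 × 0.07 = $351.93
Health insurance premium: $163.09
(Employer's $309.51 toward health insurance premium is not withheld from the employee.)
Total deductions = $201.11 + $402.21 + $44.24 + $309.70 + $15.08 + $100.55 + $351.93 + $163.09 = $1,587.91
Net pay = $5,027.63 − $1,587.91 = $3,439.72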